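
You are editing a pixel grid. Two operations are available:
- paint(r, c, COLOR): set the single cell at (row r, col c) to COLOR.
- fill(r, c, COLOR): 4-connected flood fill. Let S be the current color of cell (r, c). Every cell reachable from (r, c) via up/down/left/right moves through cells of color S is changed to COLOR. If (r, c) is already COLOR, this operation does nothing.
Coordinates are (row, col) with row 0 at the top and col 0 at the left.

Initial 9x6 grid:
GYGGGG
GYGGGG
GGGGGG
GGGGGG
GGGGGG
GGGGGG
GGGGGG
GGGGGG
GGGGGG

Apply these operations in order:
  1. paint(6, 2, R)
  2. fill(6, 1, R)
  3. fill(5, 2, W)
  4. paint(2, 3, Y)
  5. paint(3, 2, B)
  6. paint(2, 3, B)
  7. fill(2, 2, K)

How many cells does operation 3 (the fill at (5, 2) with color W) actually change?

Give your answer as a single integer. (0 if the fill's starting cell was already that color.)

After op 1 paint(6,2,R):
GYGGGG
GYGGGG
GGGGGG
GGGGGG
GGGGGG
GGGGGG
GGRGGG
GGGGGG
GGGGGG
After op 2 fill(6,1,R) [51 cells changed]:
RYRRRR
RYRRRR
RRRRRR
RRRRRR
RRRRRR
RRRRRR
RRRRRR
RRRRRR
RRRRRR
After op 3 fill(5,2,W) [52 cells changed]:
WYWWWW
WYWWWW
WWWWWW
WWWWWW
WWWWWW
WWWWWW
WWWWWW
WWWWWW
WWWWWW

Answer: 52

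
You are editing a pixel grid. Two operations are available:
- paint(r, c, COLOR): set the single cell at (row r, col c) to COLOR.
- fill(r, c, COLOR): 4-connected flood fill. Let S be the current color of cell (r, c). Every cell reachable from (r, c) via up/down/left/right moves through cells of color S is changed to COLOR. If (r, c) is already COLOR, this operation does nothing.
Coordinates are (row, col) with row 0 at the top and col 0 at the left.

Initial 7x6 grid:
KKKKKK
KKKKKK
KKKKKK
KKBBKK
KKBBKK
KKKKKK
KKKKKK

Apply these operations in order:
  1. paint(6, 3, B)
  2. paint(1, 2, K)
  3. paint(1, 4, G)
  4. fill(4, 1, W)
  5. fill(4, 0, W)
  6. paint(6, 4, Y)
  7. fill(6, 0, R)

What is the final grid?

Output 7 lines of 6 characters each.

Answer: RRRRRR
RRRRGR
RRRRRR
RRBBRR
RRBBRR
RRRRRR
RRRBYR

Derivation:
After op 1 paint(6,3,B):
KKKKKK
KKKKKK
KKKKKK
KKBBKK
KKBBKK
KKKKKK
KKKBKK
After op 2 paint(1,2,K):
KKKKKK
KKKKKK
KKKKKK
KKBBKK
KKBBKK
KKKKKK
KKKBKK
After op 3 paint(1,4,G):
KKKKKK
KKKKGK
KKKKKK
KKBBKK
KKBBKK
KKKKKK
KKKBKK
After op 4 fill(4,1,W) [36 cells changed]:
WWWWWW
WWWWGW
WWWWWW
WWBBWW
WWBBWW
WWWWWW
WWWBWW
After op 5 fill(4,0,W) [0 cells changed]:
WWWWWW
WWWWGW
WWWWWW
WWBBWW
WWBBWW
WWWWWW
WWWBWW
After op 6 paint(6,4,Y):
WWWWWW
WWWWGW
WWWWWW
WWBBWW
WWBBWW
WWWWWW
WWWBYW
After op 7 fill(6,0,R) [35 cells changed]:
RRRRRR
RRRRGR
RRRRRR
RRBBRR
RRBBRR
RRRRRR
RRRBYR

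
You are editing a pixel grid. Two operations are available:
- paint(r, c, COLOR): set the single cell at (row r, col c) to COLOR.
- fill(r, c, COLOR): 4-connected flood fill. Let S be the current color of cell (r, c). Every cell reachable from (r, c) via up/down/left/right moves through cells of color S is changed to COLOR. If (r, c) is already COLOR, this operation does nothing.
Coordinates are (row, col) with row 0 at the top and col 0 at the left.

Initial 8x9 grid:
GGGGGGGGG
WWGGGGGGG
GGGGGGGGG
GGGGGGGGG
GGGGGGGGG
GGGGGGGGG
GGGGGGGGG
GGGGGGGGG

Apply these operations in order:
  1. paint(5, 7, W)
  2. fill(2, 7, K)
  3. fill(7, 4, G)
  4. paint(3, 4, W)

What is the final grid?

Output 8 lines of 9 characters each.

After op 1 paint(5,7,W):
GGGGGGGGG
WWGGGGGGG
GGGGGGGGG
GGGGGGGGG
GGGGGGGGG
GGGGGGGWG
GGGGGGGGG
GGGGGGGGG
After op 2 fill(2,7,K) [69 cells changed]:
KKKKKKKKK
WWKKKKKKK
KKKKKKKKK
KKKKKKKKK
KKKKKKKKK
KKKKKKKWK
KKKKKKKKK
KKKKKKKKK
After op 3 fill(7,4,G) [69 cells changed]:
GGGGGGGGG
WWGGGGGGG
GGGGGGGGG
GGGGGGGGG
GGGGGGGGG
GGGGGGGWG
GGGGGGGGG
GGGGGGGGG
After op 4 paint(3,4,W):
GGGGGGGGG
WWGGGGGGG
GGGGGGGGG
GGGGWGGGG
GGGGGGGGG
GGGGGGGWG
GGGGGGGGG
GGGGGGGGG

Answer: GGGGGGGGG
WWGGGGGGG
GGGGGGGGG
GGGGWGGGG
GGGGGGGGG
GGGGGGGWG
GGGGGGGGG
GGGGGGGGG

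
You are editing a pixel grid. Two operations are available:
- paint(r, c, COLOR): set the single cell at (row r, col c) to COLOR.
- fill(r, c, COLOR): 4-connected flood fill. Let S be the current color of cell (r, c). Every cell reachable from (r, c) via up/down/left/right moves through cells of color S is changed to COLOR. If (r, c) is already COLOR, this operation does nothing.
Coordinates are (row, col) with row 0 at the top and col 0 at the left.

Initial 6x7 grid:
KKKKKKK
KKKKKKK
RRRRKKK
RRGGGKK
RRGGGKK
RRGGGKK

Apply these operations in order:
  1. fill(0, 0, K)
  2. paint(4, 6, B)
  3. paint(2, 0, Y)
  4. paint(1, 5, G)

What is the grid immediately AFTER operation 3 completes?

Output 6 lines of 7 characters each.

After op 1 fill(0,0,K) [0 cells changed]:
KKKKKKK
KKKKKKK
RRRRKKK
RRGGGKK
RRGGGKK
RRGGGKK
After op 2 paint(4,6,B):
KKKKKKK
KKKKKKK
RRRRKKK
RRGGGKK
RRGGGKB
RRGGGKK
After op 3 paint(2,0,Y):
KKKKKKK
KKKKKKK
YRRRKKK
RRGGGKK
RRGGGKB
RRGGGKK

Answer: KKKKKKK
KKKKKKK
YRRRKKK
RRGGGKK
RRGGGKB
RRGGGKK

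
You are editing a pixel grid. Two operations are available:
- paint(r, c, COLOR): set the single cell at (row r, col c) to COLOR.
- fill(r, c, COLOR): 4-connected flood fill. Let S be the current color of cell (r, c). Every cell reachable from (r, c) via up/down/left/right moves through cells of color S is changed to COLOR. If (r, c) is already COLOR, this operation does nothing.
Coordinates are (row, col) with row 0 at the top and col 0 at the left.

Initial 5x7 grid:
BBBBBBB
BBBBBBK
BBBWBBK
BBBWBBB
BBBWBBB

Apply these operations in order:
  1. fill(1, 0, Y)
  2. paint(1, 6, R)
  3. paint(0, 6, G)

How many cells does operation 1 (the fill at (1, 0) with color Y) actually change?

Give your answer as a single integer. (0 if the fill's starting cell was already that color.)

After op 1 fill(1,0,Y) [30 cells changed]:
YYYYYYY
YYYYYYK
YYYWYYK
YYYWYYY
YYYWYYY

Answer: 30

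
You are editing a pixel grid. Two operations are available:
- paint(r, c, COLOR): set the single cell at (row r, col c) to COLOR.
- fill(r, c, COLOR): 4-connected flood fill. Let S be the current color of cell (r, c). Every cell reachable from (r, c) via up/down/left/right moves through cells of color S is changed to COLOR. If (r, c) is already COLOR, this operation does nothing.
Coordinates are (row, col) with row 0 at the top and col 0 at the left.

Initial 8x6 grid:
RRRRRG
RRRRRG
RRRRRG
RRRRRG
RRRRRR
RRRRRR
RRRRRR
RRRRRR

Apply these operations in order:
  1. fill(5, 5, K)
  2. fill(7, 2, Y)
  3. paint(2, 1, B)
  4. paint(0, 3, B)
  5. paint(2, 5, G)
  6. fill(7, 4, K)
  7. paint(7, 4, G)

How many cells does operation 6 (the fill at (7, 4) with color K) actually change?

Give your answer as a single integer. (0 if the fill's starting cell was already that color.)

Answer: 42

Derivation:
After op 1 fill(5,5,K) [44 cells changed]:
KKKKKG
KKKKKG
KKKKKG
KKKKKG
KKKKKK
KKKKKK
KKKKKK
KKKKKK
After op 2 fill(7,2,Y) [44 cells changed]:
YYYYYG
YYYYYG
YYYYYG
YYYYYG
YYYYYY
YYYYYY
YYYYYY
YYYYYY
After op 3 paint(2,1,B):
YYYYYG
YYYYYG
YBYYYG
YYYYYG
YYYYYY
YYYYYY
YYYYYY
YYYYYY
After op 4 paint(0,3,B):
YYYBYG
YYYYYG
YBYYYG
YYYYYG
YYYYYY
YYYYYY
YYYYYY
YYYYYY
After op 5 paint(2,5,G):
YYYBYG
YYYYYG
YBYYYG
YYYYYG
YYYYYY
YYYYYY
YYYYYY
YYYYYY
After op 6 fill(7,4,K) [42 cells changed]:
KKKBKG
KKKKKG
KBKKKG
KKKKKG
KKKKKK
KKKKKK
KKKKKK
KKKKKK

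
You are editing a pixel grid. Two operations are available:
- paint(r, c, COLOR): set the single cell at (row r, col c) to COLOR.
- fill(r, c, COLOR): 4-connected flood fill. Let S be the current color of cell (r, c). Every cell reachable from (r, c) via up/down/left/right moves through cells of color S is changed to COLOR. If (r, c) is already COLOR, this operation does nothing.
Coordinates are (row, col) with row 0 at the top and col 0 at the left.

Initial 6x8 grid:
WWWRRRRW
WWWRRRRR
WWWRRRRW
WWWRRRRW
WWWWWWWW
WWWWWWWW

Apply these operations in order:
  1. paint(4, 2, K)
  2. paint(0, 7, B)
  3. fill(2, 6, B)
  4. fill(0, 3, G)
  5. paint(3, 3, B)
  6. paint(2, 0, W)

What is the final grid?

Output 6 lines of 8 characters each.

After op 1 paint(4,2,K):
WWWRRRRW
WWWRRRRR
WWWRRRRW
WWWRRRRW
WWKWWWWW
WWWWWWWW
After op 2 paint(0,7,B):
WWWRRRRB
WWWRRRRR
WWWRRRRW
WWWRRRRW
WWKWWWWW
WWWWWWWW
After op 3 fill(2,6,B) [17 cells changed]:
WWWBBBBB
WWWBBBBB
WWWBBBBW
WWWBBBBW
WWKWWWWW
WWWWWWWW
After op 4 fill(0,3,G) [18 cells changed]:
WWWGGGGG
WWWGGGGG
WWWGGGGW
WWWGGGGW
WWKWWWWW
WWWWWWWW
After op 5 paint(3,3,B):
WWWGGGGG
WWWGGGGG
WWWGGGGW
WWWBGGGW
WWKWWWWW
WWWWWWWW
After op 6 paint(2,0,W):
WWWGGGGG
WWWGGGGG
WWWGGGGW
WWWBGGGW
WWKWWWWW
WWWWWWWW

Answer: WWWGGGGG
WWWGGGGG
WWWGGGGW
WWWBGGGW
WWKWWWWW
WWWWWWWW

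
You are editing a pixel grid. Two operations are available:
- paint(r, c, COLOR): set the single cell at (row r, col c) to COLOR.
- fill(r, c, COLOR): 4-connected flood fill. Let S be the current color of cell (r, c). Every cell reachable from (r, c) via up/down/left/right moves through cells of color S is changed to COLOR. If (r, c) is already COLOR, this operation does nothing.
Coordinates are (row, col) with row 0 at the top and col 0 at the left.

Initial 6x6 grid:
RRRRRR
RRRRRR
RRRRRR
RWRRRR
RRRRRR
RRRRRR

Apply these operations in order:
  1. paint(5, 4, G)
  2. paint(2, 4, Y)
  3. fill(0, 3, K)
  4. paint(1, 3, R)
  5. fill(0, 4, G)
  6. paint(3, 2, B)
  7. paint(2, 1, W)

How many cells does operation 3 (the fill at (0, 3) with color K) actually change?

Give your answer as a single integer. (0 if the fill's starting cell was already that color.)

After op 1 paint(5,4,G):
RRRRRR
RRRRRR
RRRRRR
RWRRRR
RRRRRR
RRRRGR
After op 2 paint(2,4,Y):
RRRRRR
RRRRRR
RRRRYR
RWRRRR
RRRRRR
RRRRGR
After op 3 fill(0,3,K) [33 cells changed]:
KKKKKK
KKKKKK
KKKKYK
KWKKKK
KKKKKK
KKKKGK

Answer: 33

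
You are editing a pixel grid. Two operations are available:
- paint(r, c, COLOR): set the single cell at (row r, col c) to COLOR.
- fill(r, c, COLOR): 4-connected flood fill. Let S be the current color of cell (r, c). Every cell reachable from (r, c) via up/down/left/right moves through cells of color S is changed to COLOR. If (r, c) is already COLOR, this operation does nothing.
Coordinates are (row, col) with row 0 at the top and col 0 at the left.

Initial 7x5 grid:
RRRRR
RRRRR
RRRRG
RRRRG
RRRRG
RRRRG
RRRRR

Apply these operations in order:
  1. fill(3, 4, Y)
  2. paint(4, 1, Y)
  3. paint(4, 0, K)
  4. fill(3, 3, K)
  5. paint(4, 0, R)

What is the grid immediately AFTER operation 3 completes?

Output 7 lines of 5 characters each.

After op 1 fill(3,4,Y) [4 cells changed]:
RRRRR
RRRRR
RRRRY
RRRRY
RRRRY
RRRRY
RRRRR
After op 2 paint(4,1,Y):
RRRRR
RRRRR
RRRRY
RRRRY
RYRRY
RRRRY
RRRRR
After op 3 paint(4,0,K):
RRRRR
RRRRR
RRRRY
RRRRY
KYRRY
RRRRY
RRRRR

Answer: RRRRR
RRRRR
RRRRY
RRRRY
KYRRY
RRRRY
RRRRR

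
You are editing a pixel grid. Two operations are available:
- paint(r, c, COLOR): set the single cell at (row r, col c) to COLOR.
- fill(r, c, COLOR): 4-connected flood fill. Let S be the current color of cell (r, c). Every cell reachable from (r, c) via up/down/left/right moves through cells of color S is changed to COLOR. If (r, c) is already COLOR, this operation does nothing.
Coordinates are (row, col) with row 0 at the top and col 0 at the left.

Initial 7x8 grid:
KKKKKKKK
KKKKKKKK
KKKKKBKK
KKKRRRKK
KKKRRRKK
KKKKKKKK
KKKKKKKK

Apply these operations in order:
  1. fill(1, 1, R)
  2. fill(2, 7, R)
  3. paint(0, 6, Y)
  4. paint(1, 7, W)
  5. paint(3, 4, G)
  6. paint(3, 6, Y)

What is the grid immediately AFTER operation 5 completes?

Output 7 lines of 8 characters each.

After op 1 fill(1,1,R) [49 cells changed]:
RRRRRRRR
RRRRRRRR
RRRRRBRR
RRRRRRRR
RRRRRRRR
RRRRRRRR
RRRRRRRR
After op 2 fill(2,7,R) [0 cells changed]:
RRRRRRRR
RRRRRRRR
RRRRRBRR
RRRRRRRR
RRRRRRRR
RRRRRRRR
RRRRRRRR
After op 3 paint(0,6,Y):
RRRRRRYR
RRRRRRRR
RRRRRBRR
RRRRRRRR
RRRRRRRR
RRRRRRRR
RRRRRRRR
After op 4 paint(1,7,W):
RRRRRRYR
RRRRRRRW
RRRRRBRR
RRRRRRRR
RRRRRRRR
RRRRRRRR
RRRRRRRR
After op 5 paint(3,4,G):
RRRRRRYR
RRRRRRRW
RRRRRBRR
RRRRGRRR
RRRRRRRR
RRRRRRRR
RRRRRRRR

Answer: RRRRRRYR
RRRRRRRW
RRRRRBRR
RRRRGRRR
RRRRRRRR
RRRRRRRR
RRRRRRRR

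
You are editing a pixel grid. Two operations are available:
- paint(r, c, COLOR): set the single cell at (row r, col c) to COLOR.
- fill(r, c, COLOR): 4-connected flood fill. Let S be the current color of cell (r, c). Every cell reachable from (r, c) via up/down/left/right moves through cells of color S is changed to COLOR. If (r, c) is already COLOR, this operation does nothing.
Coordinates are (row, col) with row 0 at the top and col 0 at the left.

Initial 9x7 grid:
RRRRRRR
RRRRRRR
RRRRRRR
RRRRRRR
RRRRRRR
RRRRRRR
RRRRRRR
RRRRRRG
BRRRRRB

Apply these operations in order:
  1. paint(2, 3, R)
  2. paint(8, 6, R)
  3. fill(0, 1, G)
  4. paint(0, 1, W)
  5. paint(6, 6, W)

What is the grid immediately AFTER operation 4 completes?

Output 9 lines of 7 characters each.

Answer: GWGGGGG
GGGGGGG
GGGGGGG
GGGGGGG
GGGGGGG
GGGGGGG
GGGGGGG
GGGGGGG
BGGGGGG

Derivation:
After op 1 paint(2,3,R):
RRRRRRR
RRRRRRR
RRRRRRR
RRRRRRR
RRRRRRR
RRRRRRR
RRRRRRR
RRRRRRG
BRRRRRB
After op 2 paint(8,6,R):
RRRRRRR
RRRRRRR
RRRRRRR
RRRRRRR
RRRRRRR
RRRRRRR
RRRRRRR
RRRRRRG
BRRRRRR
After op 3 fill(0,1,G) [61 cells changed]:
GGGGGGG
GGGGGGG
GGGGGGG
GGGGGGG
GGGGGGG
GGGGGGG
GGGGGGG
GGGGGGG
BGGGGGG
After op 4 paint(0,1,W):
GWGGGGG
GGGGGGG
GGGGGGG
GGGGGGG
GGGGGGG
GGGGGGG
GGGGGGG
GGGGGGG
BGGGGGG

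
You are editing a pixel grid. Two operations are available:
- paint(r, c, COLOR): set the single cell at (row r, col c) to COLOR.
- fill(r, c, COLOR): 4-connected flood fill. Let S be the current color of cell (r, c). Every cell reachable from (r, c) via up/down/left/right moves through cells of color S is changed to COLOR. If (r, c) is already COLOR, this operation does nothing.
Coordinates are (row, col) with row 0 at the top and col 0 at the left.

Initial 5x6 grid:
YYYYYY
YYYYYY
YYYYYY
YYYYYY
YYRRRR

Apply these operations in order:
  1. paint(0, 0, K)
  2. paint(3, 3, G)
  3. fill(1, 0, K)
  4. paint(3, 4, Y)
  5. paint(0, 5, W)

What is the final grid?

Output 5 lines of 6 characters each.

Answer: KKKKKW
KKKKKK
KKKKKK
KKKGYK
KKRRRR

Derivation:
After op 1 paint(0,0,K):
KYYYYY
YYYYYY
YYYYYY
YYYYYY
YYRRRR
After op 2 paint(3,3,G):
KYYYYY
YYYYYY
YYYYYY
YYYGYY
YYRRRR
After op 3 fill(1,0,K) [24 cells changed]:
KKKKKK
KKKKKK
KKKKKK
KKKGKK
KKRRRR
After op 4 paint(3,4,Y):
KKKKKK
KKKKKK
KKKKKK
KKKGYK
KKRRRR
After op 5 paint(0,5,W):
KKKKKW
KKKKKK
KKKKKK
KKKGYK
KKRRRR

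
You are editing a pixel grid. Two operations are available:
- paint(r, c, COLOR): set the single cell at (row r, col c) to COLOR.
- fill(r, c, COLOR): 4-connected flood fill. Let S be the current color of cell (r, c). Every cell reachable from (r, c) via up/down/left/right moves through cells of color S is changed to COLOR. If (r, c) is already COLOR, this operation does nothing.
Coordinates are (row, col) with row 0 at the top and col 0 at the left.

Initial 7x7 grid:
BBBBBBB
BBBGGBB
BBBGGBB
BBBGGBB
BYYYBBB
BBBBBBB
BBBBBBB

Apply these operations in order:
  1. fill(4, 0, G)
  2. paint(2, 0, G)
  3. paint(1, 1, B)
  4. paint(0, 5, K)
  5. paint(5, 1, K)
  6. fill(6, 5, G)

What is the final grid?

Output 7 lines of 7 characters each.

Answer: GGGGGKG
GBGGGGG
GGGGGGG
GGGGGGG
GYYYGGG
GKGGGGG
GGGGGGG

Derivation:
After op 1 fill(4,0,G) [40 cells changed]:
GGGGGGG
GGGGGGG
GGGGGGG
GGGGGGG
GYYYGGG
GGGGGGG
GGGGGGG
After op 2 paint(2,0,G):
GGGGGGG
GGGGGGG
GGGGGGG
GGGGGGG
GYYYGGG
GGGGGGG
GGGGGGG
After op 3 paint(1,1,B):
GGGGGGG
GBGGGGG
GGGGGGG
GGGGGGG
GYYYGGG
GGGGGGG
GGGGGGG
After op 4 paint(0,5,K):
GGGGGKG
GBGGGGG
GGGGGGG
GGGGGGG
GYYYGGG
GGGGGGG
GGGGGGG
After op 5 paint(5,1,K):
GGGGGKG
GBGGGGG
GGGGGGG
GGGGGGG
GYYYGGG
GKGGGGG
GGGGGGG
After op 6 fill(6,5,G) [0 cells changed]:
GGGGGKG
GBGGGGG
GGGGGGG
GGGGGGG
GYYYGGG
GKGGGGG
GGGGGGG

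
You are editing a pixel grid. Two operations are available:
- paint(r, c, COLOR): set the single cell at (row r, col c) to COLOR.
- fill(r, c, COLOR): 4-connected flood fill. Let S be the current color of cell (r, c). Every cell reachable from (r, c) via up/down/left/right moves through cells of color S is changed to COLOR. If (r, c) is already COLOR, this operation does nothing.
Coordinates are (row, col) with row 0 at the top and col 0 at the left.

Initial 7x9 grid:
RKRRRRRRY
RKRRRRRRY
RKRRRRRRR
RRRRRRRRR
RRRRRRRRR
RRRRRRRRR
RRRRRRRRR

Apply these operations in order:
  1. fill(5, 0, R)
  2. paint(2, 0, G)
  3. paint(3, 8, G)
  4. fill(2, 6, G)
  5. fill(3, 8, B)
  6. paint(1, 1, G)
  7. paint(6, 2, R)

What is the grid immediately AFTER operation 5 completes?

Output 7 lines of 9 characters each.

After op 1 fill(5,0,R) [0 cells changed]:
RKRRRRRRY
RKRRRRRRY
RKRRRRRRR
RRRRRRRRR
RRRRRRRRR
RRRRRRRRR
RRRRRRRRR
After op 2 paint(2,0,G):
RKRRRRRRY
RKRRRRRRY
GKRRRRRRR
RRRRRRRRR
RRRRRRRRR
RRRRRRRRR
RRRRRRRRR
After op 3 paint(3,8,G):
RKRRRRRRY
RKRRRRRRY
GKRRRRRRR
RRRRRRRRG
RRRRRRRRR
RRRRRRRRR
RRRRRRRRR
After op 4 fill(2,6,G) [54 cells changed]:
RKGGGGGGY
RKGGGGGGY
GKGGGGGGG
GGGGGGGGG
GGGGGGGGG
GGGGGGGGG
GGGGGGGGG
After op 5 fill(3,8,B) [56 cells changed]:
RKBBBBBBY
RKBBBBBBY
BKBBBBBBB
BBBBBBBBB
BBBBBBBBB
BBBBBBBBB
BBBBBBBBB

Answer: RKBBBBBBY
RKBBBBBBY
BKBBBBBBB
BBBBBBBBB
BBBBBBBBB
BBBBBBBBB
BBBBBBBBB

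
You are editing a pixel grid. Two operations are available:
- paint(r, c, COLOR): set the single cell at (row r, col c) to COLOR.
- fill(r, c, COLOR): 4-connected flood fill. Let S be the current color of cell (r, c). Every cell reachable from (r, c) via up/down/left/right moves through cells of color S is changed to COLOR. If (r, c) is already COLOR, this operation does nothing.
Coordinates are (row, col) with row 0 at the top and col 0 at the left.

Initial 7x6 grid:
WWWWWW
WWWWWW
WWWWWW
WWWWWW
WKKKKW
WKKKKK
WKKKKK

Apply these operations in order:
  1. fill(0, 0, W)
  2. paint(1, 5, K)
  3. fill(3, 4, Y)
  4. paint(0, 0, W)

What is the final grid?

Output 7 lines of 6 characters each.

Answer: WYYYYY
YYYYYK
YYYYYY
YYYYYY
YKKKKY
YKKKKK
YKKKKK

Derivation:
After op 1 fill(0,0,W) [0 cells changed]:
WWWWWW
WWWWWW
WWWWWW
WWWWWW
WKKKKW
WKKKKK
WKKKKK
After op 2 paint(1,5,K):
WWWWWW
WWWWWK
WWWWWW
WWWWWW
WKKKKW
WKKKKK
WKKKKK
After op 3 fill(3,4,Y) [27 cells changed]:
YYYYYY
YYYYYK
YYYYYY
YYYYYY
YKKKKY
YKKKKK
YKKKKK
After op 4 paint(0,0,W):
WYYYYY
YYYYYK
YYYYYY
YYYYYY
YKKKKY
YKKKKK
YKKKKK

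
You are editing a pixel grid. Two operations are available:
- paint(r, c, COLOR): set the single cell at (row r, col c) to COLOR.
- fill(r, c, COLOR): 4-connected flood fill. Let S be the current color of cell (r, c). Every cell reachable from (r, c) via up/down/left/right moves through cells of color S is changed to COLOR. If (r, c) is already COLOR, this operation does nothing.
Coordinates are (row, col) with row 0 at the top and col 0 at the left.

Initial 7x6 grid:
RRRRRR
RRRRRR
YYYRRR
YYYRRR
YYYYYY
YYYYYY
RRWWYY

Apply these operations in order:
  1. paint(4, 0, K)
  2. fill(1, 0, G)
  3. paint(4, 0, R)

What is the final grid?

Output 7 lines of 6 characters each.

After op 1 paint(4,0,K):
RRRRRR
RRRRRR
YYYRRR
YYYRRR
KYYYYY
YYYYYY
RRWWYY
After op 2 fill(1,0,G) [18 cells changed]:
GGGGGG
GGGGGG
YYYGGG
YYYGGG
KYYYYY
YYYYYY
RRWWYY
After op 3 paint(4,0,R):
GGGGGG
GGGGGG
YYYGGG
YYYGGG
RYYYYY
YYYYYY
RRWWYY

Answer: GGGGGG
GGGGGG
YYYGGG
YYYGGG
RYYYYY
YYYYYY
RRWWYY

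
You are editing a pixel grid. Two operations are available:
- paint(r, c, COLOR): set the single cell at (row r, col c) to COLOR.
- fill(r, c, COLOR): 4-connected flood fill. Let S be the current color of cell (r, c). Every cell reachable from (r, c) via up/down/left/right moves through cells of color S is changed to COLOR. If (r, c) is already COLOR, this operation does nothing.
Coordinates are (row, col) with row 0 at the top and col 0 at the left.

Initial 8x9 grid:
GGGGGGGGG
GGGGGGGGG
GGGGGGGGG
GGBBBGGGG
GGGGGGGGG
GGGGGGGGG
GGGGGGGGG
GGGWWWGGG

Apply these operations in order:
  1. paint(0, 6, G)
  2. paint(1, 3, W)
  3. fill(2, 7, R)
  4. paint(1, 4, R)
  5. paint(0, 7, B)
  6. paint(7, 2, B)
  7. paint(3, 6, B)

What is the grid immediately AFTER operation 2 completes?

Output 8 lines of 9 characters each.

Answer: GGGGGGGGG
GGGWGGGGG
GGGGGGGGG
GGBBBGGGG
GGGGGGGGG
GGGGGGGGG
GGGGGGGGG
GGGWWWGGG

Derivation:
After op 1 paint(0,6,G):
GGGGGGGGG
GGGGGGGGG
GGGGGGGGG
GGBBBGGGG
GGGGGGGGG
GGGGGGGGG
GGGGGGGGG
GGGWWWGGG
After op 2 paint(1,3,W):
GGGGGGGGG
GGGWGGGGG
GGGGGGGGG
GGBBBGGGG
GGGGGGGGG
GGGGGGGGG
GGGGGGGGG
GGGWWWGGG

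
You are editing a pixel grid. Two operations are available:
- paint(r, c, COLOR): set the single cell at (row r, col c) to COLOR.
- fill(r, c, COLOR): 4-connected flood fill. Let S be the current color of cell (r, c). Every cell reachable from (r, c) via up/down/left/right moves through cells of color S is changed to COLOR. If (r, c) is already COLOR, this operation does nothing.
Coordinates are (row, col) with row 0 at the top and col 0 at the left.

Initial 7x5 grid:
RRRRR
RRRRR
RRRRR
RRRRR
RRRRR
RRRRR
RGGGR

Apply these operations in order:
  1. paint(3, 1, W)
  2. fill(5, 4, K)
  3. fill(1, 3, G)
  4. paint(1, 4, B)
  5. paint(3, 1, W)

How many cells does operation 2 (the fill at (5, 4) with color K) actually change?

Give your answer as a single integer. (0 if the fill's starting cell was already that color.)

After op 1 paint(3,1,W):
RRRRR
RRRRR
RRRRR
RWRRR
RRRRR
RRRRR
RGGGR
After op 2 fill(5,4,K) [31 cells changed]:
KKKKK
KKKKK
KKKKK
KWKKK
KKKKK
KKKKK
KGGGK

Answer: 31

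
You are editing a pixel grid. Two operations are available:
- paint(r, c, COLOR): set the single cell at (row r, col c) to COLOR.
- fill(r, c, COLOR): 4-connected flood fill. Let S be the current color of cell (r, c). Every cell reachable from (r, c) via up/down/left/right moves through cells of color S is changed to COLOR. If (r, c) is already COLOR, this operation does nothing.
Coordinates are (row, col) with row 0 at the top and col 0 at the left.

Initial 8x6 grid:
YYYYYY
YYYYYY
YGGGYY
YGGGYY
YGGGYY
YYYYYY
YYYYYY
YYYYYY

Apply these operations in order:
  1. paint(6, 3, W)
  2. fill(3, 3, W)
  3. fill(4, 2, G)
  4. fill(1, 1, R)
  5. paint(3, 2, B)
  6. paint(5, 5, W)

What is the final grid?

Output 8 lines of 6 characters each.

After op 1 paint(6,3,W):
YYYYYY
YYYYYY
YGGGYY
YGGGYY
YGGGYY
YYYYYY
YYYWYY
YYYYYY
After op 2 fill(3,3,W) [9 cells changed]:
YYYYYY
YYYYYY
YWWWYY
YWWWYY
YWWWYY
YYYYYY
YYYWYY
YYYYYY
After op 3 fill(4,2,G) [9 cells changed]:
YYYYYY
YYYYYY
YGGGYY
YGGGYY
YGGGYY
YYYYYY
YYYWYY
YYYYYY
After op 4 fill(1,1,R) [38 cells changed]:
RRRRRR
RRRRRR
RGGGRR
RGGGRR
RGGGRR
RRRRRR
RRRWRR
RRRRRR
After op 5 paint(3,2,B):
RRRRRR
RRRRRR
RGGGRR
RGBGRR
RGGGRR
RRRRRR
RRRWRR
RRRRRR
After op 6 paint(5,5,W):
RRRRRR
RRRRRR
RGGGRR
RGBGRR
RGGGRR
RRRRRW
RRRWRR
RRRRRR

Answer: RRRRRR
RRRRRR
RGGGRR
RGBGRR
RGGGRR
RRRRRW
RRRWRR
RRRRRR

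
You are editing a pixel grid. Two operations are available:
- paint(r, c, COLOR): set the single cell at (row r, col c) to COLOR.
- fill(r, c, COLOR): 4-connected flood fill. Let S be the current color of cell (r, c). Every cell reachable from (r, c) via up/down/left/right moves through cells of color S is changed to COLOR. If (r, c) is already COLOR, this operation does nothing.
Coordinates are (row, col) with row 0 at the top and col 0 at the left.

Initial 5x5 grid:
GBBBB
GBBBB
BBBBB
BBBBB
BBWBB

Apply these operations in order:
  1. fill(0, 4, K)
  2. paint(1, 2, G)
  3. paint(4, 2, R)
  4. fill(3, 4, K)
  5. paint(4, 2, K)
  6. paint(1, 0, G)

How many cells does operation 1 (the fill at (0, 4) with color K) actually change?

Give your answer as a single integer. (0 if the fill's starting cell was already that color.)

Answer: 22

Derivation:
After op 1 fill(0,4,K) [22 cells changed]:
GKKKK
GKKKK
KKKKK
KKKKK
KKWKK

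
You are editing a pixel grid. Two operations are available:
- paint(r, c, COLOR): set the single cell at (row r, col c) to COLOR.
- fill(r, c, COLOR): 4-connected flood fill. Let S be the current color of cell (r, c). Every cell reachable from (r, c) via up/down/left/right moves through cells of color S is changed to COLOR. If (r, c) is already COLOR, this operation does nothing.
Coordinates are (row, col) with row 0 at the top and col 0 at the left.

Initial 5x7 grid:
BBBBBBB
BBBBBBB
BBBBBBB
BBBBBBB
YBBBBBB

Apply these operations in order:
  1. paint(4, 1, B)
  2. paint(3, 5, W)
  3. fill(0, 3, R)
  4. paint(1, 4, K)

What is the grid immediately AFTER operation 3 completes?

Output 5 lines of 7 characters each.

After op 1 paint(4,1,B):
BBBBBBB
BBBBBBB
BBBBBBB
BBBBBBB
YBBBBBB
After op 2 paint(3,5,W):
BBBBBBB
BBBBBBB
BBBBBBB
BBBBBWB
YBBBBBB
After op 3 fill(0,3,R) [33 cells changed]:
RRRRRRR
RRRRRRR
RRRRRRR
RRRRRWR
YRRRRRR

Answer: RRRRRRR
RRRRRRR
RRRRRRR
RRRRRWR
YRRRRRR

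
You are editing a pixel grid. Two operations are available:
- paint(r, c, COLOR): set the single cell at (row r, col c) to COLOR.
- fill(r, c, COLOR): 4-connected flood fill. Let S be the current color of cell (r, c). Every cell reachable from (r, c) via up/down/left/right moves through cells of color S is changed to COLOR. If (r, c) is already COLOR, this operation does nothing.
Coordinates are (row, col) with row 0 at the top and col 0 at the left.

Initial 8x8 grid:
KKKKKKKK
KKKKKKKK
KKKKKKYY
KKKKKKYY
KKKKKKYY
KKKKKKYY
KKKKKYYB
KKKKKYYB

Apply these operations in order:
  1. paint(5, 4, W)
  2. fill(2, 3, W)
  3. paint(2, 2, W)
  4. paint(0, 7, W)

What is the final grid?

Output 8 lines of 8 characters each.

After op 1 paint(5,4,W):
KKKKKKKK
KKKKKKKK
KKKKKKYY
KKKKKKYY
KKKKKKYY
KKKKWKYY
KKKKKYYB
KKKKKYYB
After op 2 fill(2,3,W) [49 cells changed]:
WWWWWWWW
WWWWWWWW
WWWWWWYY
WWWWWWYY
WWWWWWYY
WWWWWWYY
WWWWWYYB
WWWWWYYB
After op 3 paint(2,2,W):
WWWWWWWW
WWWWWWWW
WWWWWWYY
WWWWWWYY
WWWWWWYY
WWWWWWYY
WWWWWYYB
WWWWWYYB
After op 4 paint(0,7,W):
WWWWWWWW
WWWWWWWW
WWWWWWYY
WWWWWWYY
WWWWWWYY
WWWWWWYY
WWWWWYYB
WWWWWYYB

Answer: WWWWWWWW
WWWWWWWW
WWWWWWYY
WWWWWWYY
WWWWWWYY
WWWWWWYY
WWWWWYYB
WWWWWYYB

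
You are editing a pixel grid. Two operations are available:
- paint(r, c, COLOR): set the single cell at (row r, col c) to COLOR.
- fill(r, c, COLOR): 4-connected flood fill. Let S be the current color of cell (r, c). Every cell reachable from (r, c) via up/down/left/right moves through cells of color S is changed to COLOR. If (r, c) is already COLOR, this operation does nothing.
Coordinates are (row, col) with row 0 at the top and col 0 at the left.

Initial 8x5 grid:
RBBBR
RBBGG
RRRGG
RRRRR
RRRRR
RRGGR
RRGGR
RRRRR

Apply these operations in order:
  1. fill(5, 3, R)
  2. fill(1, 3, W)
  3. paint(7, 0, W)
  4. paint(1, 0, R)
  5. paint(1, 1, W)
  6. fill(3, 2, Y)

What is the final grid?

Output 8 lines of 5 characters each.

Answer: YBBBR
YWBWW
YYYWW
YYYYY
YYYYY
YYYYY
YYYYY
WYYYY

Derivation:
After op 1 fill(5,3,R) [4 cells changed]:
RBBBR
RBBGG
RRRGG
RRRRR
RRRRR
RRRRR
RRRRR
RRRRR
After op 2 fill(1,3,W) [4 cells changed]:
RBBBR
RBBWW
RRRWW
RRRRR
RRRRR
RRRRR
RRRRR
RRRRR
After op 3 paint(7,0,W):
RBBBR
RBBWW
RRRWW
RRRRR
RRRRR
RRRRR
RRRRR
WRRRR
After op 4 paint(1,0,R):
RBBBR
RBBWW
RRRWW
RRRRR
RRRRR
RRRRR
RRRRR
WRRRR
After op 5 paint(1,1,W):
RBBBR
RWBWW
RRRWW
RRRRR
RRRRR
RRRRR
RRRRR
WRRRR
After op 6 fill(3,2,Y) [29 cells changed]:
YBBBR
YWBWW
YYYWW
YYYYY
YYYYY
YYYYY
YYYYY
WYYYY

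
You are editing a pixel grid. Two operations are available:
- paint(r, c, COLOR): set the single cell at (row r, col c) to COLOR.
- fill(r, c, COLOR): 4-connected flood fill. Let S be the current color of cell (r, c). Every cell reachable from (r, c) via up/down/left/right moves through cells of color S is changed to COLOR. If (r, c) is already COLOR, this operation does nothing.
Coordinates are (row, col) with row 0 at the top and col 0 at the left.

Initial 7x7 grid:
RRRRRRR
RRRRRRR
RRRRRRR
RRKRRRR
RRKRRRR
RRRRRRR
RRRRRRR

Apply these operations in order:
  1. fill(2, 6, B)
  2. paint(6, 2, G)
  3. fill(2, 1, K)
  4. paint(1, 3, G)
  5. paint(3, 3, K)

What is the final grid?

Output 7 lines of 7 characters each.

Answer: KKKKKKK
KKKGKKK
KKKKKKK
KKKKKKK
KKKKKKK
KKKKKKK
KKGKKKK

Derivation:
After op 1 fill(2,6,B) [47 cells changed]:
BBBBBBB
BBBBBBB
BBBBBBB
BBKBBBB
BBKBBBB
BBBBBBB
BBBBBBB
After op 2 paint(6,2,G):
BBBBBBB
BBBBBBB
BBBBBBB
BBKBBBB
BBKBBBB
BBBBBBB
BBGBBBB
After op 3 fill(2,1,K) [46 cells changed]:
KKKKKKK
KKKKKKK
KKKKKKK
KKKKKKK
KKKKKKK
KKKKKKK
KKGKKKK
After op 4 paint(1,3,G):
KKKKKKK
KKKGKKK
KKKKKKK
KKKKKKK
KKKKKKK
KKKKKKK
KKGKKKK
After op 5 paint(3,3,K):
KKKKKKK
KKKGKKK
KKKKKKK
KKKKKKK
KKKKKKK
KKKKKKK
KKGKKKK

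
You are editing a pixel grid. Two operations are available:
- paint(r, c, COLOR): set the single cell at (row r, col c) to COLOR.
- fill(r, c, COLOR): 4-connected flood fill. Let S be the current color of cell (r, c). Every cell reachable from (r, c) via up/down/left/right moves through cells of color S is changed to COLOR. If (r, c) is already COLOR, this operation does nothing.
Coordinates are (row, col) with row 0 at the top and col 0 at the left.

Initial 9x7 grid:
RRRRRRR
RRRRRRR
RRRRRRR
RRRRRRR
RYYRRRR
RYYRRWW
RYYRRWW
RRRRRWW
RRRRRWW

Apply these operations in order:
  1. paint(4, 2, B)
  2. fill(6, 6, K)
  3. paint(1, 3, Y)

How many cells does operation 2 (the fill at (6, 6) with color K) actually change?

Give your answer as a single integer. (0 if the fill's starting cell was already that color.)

Answer: 8

Derivation:
After op 1 paint(4,2,B):
RRRRRRR
RRRRRRR
RRRRRRR
RRRRRRR
RYBRRRR
RYYRRWW
RYYRRWW
RRRRRWW
RRRRRWW
After op 2 fill(6,6,K) [8 cells changed]:
RRRRRRR
RRRRRRR
RRRRRRR
RRRRRRR
RYBRRRR
RYYRRKK
RYYRRKK
RRRRRKK
RRRRRKK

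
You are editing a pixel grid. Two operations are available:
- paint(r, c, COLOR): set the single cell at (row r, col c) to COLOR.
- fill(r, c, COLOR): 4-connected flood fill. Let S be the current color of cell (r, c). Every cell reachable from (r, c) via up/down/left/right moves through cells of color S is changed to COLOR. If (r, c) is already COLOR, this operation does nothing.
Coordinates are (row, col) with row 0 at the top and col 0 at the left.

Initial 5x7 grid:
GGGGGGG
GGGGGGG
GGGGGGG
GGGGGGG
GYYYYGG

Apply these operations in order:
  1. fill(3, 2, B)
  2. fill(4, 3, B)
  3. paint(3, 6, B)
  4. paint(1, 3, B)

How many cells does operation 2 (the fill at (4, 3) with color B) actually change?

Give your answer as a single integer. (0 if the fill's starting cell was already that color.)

After op 1 fill(3,2,B) [31 cells changed]:
BBBBBBB
BBBBBBB
BBBBBBB
BBBBBBB
BYYYYBB
After op 2 fill(4,3,B) [4 cells changed]:
BBBBBBB
BBBBBBB
BBBBBBB
BBBBBBB
BBBBBBB

Answer: 4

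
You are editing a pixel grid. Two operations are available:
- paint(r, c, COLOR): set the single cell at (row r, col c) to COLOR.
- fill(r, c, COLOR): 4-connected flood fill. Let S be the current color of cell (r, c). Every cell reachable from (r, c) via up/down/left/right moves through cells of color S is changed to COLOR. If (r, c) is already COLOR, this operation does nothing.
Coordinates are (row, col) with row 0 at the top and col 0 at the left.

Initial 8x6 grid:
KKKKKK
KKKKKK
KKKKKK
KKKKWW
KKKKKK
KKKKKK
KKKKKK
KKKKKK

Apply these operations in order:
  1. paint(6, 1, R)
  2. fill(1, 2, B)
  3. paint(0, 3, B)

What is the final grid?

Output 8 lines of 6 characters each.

After op 1 paint(6,1,R):
KKKKKK
KKKKKK
KKKKKK
KKKKWW
KKKKKK
KKKKKK
KRKKKK
KKKKKK
After op 2 fill(1,2,B) [45 cells changed]:
BBBBBB
BBBBBB
BBBBBB
BBBBWW
BBBBBB
BBBBBB
BRBBBB
BBBBBB
After op 3 paint(0,3,B):
BBBBBB
BBBBBB
BBBBBB
BBBBWW
BBBBBB
BBBBBB
BRBBBB
BBBBBB

Answer: BBBBBB
BBBBBB
BBBBBB
BBBBWW
BBBBBB
BBBBBB
BRBBBB
BBBBBB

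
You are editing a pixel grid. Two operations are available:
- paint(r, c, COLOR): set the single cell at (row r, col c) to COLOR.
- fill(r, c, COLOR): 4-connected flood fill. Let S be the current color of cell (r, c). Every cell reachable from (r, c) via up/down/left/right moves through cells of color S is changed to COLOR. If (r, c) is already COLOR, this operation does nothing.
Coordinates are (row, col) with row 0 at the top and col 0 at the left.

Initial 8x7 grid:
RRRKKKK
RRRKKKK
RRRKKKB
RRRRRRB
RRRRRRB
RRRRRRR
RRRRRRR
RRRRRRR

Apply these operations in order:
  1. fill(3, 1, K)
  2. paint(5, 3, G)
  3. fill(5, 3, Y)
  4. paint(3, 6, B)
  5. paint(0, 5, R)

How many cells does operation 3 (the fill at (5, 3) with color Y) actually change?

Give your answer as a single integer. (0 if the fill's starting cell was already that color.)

After op 1 fill(3,1,K) [42 cells changed]:
KKKKKKK
KKKKKKK
KKKKKKB
KKKKKKB
KKKKKKB
KKKKKKK
KKKKKKK
KKKKKKK
After op 2 paint(5,3,G):
KKKKKKK
KKKKKKK
KKKKKKB
KKKKKKB
KKKKKKB
KKKGKKK
KKKKKKK
KKKKKKK
After op 3 fill(5,3,Y) [1 cells changed]:
KKKKKKK
KKKKKKK
KKKKKKB
KKKKKKB
KKKKKKB
KKKYKKK
KKKKKKK
KKKKKKK

Answer: 1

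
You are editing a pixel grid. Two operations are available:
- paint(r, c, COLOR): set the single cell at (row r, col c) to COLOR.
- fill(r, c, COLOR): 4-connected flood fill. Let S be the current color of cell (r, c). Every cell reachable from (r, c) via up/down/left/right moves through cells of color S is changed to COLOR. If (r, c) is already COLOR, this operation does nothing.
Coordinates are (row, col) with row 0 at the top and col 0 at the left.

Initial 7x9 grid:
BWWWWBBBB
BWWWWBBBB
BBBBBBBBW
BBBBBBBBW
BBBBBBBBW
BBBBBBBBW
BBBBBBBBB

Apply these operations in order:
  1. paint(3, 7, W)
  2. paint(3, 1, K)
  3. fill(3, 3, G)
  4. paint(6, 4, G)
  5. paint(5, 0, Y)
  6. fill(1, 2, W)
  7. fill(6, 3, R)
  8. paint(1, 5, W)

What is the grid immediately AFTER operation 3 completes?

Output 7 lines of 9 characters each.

After op 1 paint(3,7,W):
BWWWWBBBB
BWWWWBBBB
BBBBBBBBW
BBBBBBBWW
BBBBBBBBW
BBBBBBBBW
BBBBBBBBB
After op 2 paint(3,1,K):
BWWWWBBBB
BWWWWBBBB
BBBBBBBBW
BKBBBBBWW
BBBBBBBBW
BBBBBBBBW
BBBBBBBBB
After op 3 fill(3,3,G) [49 cells changed]:
GWWWWGGGG
GWWWWGGGG
GGGGGGGGW
GKGGGGGWW
GGGGGGGGW
GGGGGGGGW
GGGGGGGGG

Answer: GWWWWGGGG
GWWWWGGGG
GGGGGGGGW
GKGGGGGWW
GGGGGGGGW
GGGGGGGGW
GGGGGGGGG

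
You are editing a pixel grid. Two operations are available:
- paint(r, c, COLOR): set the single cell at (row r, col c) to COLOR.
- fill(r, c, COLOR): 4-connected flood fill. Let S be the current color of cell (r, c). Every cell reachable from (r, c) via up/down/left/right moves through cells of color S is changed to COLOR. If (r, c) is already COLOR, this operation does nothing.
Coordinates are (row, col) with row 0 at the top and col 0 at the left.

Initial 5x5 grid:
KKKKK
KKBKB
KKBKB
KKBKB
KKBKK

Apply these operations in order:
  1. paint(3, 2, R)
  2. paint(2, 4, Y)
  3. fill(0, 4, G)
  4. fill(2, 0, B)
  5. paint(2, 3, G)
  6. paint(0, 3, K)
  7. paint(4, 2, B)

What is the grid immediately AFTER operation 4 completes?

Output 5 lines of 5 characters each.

Answer: BBBBB
BBBBB
BBBBY
BBRBB
BBBBB

Derivation:
After op 1 paint(3,2,R):
KKKKK
KKBKB
KKBKB
KKRKB
KKBKK
After op 2 paint(2,4,Y):
KKKKK
KKBKB
KKBKY
KKRKB
KKBKK
After op 3 fill(0,4,G) [18 cells changed]:
GGGGG
GGBGB
GGBGY
GGRGB
GGBGG
After op 4 fill(2,0,B) [18 cells changed]:
BBBBB
BBBBB
BBBBY
BBRBB
BBBBB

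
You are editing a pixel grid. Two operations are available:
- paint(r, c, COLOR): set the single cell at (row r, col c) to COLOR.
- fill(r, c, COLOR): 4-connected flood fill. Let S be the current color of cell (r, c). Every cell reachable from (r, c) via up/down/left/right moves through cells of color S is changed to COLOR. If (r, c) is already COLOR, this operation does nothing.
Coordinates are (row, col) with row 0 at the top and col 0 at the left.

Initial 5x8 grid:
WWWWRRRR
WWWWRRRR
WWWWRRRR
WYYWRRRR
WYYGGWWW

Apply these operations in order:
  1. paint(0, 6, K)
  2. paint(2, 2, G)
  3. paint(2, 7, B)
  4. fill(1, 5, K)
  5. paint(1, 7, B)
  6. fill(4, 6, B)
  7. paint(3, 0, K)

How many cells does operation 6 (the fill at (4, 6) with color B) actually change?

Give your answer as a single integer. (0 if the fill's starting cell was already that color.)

After op 1 paint(0,6,K):
WWWWRRKR
WWWWRRRR
WWWWRRRR
WYYWRRRR
WYYGGWWW
After op 2 paint(2,2,G):
WWWWRRKR
WWWWRRRR
WWGWRRRR
WYYWRRRR
WYYGGWWW
After op 3 paint(2,7,B):
WWWWRRKR
WWWWRRRR
WWGWRRRB
WYYWRRRR
WYYGGWWW
After op 4 fill(1,5,K) [14 cells changed]:
WWWWKKKK
WWWWKKKK
WWGWKKKB
WYYWKKKK
WYYGGWWW
After op 5 paint(1,7,B):
WWWWKKKK
WWWWKKKB
WWGWKKKB
WYYWKKKK
WYYGGWWW
After op 6 fill(4,6,B) [3 cells changed]:
WWWWKKKK
WWWWKKKB
WWGWKKKB
WYYWKKKK
WYYGGBBB

Answer: 3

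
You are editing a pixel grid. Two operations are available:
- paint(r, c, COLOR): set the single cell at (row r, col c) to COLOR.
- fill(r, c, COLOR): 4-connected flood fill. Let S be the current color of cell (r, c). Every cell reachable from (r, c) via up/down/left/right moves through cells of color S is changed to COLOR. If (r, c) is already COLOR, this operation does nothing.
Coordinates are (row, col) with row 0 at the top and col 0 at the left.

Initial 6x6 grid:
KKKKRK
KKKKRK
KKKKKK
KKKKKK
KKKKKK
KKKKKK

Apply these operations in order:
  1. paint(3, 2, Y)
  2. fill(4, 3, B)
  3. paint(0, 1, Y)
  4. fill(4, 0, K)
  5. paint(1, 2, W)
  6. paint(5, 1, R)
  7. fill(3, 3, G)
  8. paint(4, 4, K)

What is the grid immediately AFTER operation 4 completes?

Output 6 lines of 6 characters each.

After op 1 paint(3,2,Y):
KKKKRK
KKKKRK
KKKKKK
KKYKKK
KKKKKK
KKKKKK
After op 2 fill(4,3,B) [33 cells changed]:
BBBBRB
BBBBRB
BBBBBB
BBYBBB
BBBBBB
BBBBBB
After op 3 paint(0,1,Y):
BYBBRB
BBBBRB
BBBBBB
BBYBBB
BBBBBB
BBBBBB
After op 4 fill(4,0,K) [32 cells changed]:
KYKKRK
KKKKRK
KKKKKK
KKYKKK
KKKKKK
KKKKKK

Answer: KYKKRK
KKKKRK
KKKKKK
KKYKKK
KKKKKK
KKKKKK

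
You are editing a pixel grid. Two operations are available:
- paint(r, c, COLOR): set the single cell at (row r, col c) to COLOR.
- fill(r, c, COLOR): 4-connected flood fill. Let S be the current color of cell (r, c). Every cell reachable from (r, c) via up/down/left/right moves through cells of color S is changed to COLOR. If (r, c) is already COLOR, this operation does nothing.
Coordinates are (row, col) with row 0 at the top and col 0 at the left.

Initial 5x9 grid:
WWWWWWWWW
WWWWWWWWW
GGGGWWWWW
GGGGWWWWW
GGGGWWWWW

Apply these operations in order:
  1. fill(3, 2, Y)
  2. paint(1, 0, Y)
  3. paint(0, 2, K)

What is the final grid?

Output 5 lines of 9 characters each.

Answer: WWKWWWWWW
YWWWWWWWW
YYYYWWWWW
YYYYWWWWW
YYYYWWWWW

Derivation:
After op 1 fill(3,2,Y) [12 cells changed]:
WWWWWWWWW
WWWWWWWWW
YYYYWWWWW
YYYYWWWWW
YYYYWWWWW
After op 2 paint(1,0,Y):
WWWWWWWWW
YWWWWWWWW
YYYYWWWWW
YYYYWWWWW
YYYYWWWWW
After op 3 paint(0,2,K):
WWKWWWWWW
YWWWWWWWW
YYYYWWWWW
YYYYWWWWW
YYYYWWWWW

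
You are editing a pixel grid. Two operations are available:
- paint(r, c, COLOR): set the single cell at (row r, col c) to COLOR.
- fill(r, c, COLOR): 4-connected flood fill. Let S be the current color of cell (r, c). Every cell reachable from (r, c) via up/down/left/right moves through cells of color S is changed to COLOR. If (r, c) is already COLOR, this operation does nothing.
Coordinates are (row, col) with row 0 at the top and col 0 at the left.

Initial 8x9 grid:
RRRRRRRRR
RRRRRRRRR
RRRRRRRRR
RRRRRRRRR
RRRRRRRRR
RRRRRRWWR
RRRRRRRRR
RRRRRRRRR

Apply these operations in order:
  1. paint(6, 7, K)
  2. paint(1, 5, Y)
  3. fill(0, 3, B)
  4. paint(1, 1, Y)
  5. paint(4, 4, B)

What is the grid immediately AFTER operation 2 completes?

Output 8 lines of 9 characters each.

Answer: RRRRRRRRR
RRRRRYRRR
RRRRRRRRR
RRRRRRRRR
RRRRRRRRR
RRRRRRWWR
RRRRRRRKR
RRRRRRRRR

Derivation:
After op 1 paint(6,7,K):
RRRRRRRRR
RRRRRRRRR
RRRRRRRRR
RRRRRRRRR
RRRRRRRRR
RRRRRRWWR
RRRRRRRKR
RRRRRRRRR
After op 2 paint(1,5,Y):
RRRRRRRRR
RRRRRYRRR
RRRRRRRRR
RRRRRRRRR
RRRRRRRRR
RRRRRRWWR
RRRRRRRKR
RRRRRRRRR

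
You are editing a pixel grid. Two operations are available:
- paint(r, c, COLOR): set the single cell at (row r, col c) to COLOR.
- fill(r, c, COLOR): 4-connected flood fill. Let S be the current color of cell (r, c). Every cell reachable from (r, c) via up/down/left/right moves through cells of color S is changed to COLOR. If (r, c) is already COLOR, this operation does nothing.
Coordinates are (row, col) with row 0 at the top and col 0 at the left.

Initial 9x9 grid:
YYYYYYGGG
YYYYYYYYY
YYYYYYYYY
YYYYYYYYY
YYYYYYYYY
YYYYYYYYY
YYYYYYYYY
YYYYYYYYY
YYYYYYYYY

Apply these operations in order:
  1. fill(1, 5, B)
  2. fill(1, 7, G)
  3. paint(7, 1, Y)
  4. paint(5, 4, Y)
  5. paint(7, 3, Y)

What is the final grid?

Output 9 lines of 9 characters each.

After op 1 fill(1,5,B) [78 cells changed]:
BBBBBBGGG
BBBBBBBBB
BBBBBBBBB
BBBBBBBBB
BBBBBBBBB
BBBBBBBBB
BBBBBBBBB
BBBBBBBBB
BBBBBBBBB
After op 2 fill(1,7,G) [78 cells changed]:
GGGGGGGGG
GGGGGGGGG
GGGGGGGGG
GGGGGGGGG
GGGGGGGGG
GGGGGGGGG
GGGGGGGGG
GGGGGGGGG
GGGGGGGGG
After op 3 paint(7,1,Y):
GGGGGGGGG
GGGGGGGGG
GGGGGGGGG
GGGGGGGGG
GGGGGGGGG
GGGGGGGGG
GGGGGGGGG
GYGGGGGGG
GGGGGGGGG
After op 4 paint(5,4,Y):
GGGGGGGGG
GGGGGGGGG
GGGGGGGGG
GGGGGGGGG
GGGGGGGGG
GGGGYGGGG
GGGGGGGGG
GYGGGGGGG
GGGGGGGGG
After op 5 paint(7,3,Y):
GGGGGGGGG
GGGGGGGGG
GGGGGGGGG
GGGGGGGGG
GGGGGGGGG
GGGGYGGGG
GGGGGGGGG
GYGYGGGGG
GGGGGGGGG

Answer: GGGGGGGGG
GGGGGGGGG
GGGGGGGGG
GGGGGGGGG
GGGGGGGGG
GGGGYGGGG
GGGGGGGGG
GYGYGGGGG
GGGGGGGGG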